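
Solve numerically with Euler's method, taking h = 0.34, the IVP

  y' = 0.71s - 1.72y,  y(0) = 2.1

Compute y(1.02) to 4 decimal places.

Euler: y_{n+1} = y_n + h·f(s_n, y_n).
s=0.000000, y=2.100000: f=-3.612000 → y ← 2.100000 + 0.34·(-3.612000) = 0.871920
s=0.340000, y=0.871920: f=-1.258302 → y ← 0.871920 + 0.34·(-1.258302) = 0.444097
s=0.680000, y=0.444097: f=-0.281047 → y ← 0.444097 + 0.34·(-0.281047) = 0.348541
y(1.02) ≈ 0.3485

0.3485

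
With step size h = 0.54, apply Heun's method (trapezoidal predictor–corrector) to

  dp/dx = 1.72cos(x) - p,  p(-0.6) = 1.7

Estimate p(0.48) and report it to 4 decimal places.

1.6367

Heun: k1 = f(x_n, p_n); k2 = f(x_n + h, p_n + h·k1); p_{n+1} = p_n + (h/2)·(k1 + k2).
x=-0.600000, p=1.700000:
  k1 = f(-0.600000, 1.700000) = -0.280423
  k2 = f(-0.060000, 1.548572) = 0.168333
  p ← 1.700000 + (0.54/2)·(-0.280423 + 0.168333) = 1.669736
x=-0.060000, p=1.669736:
  k1 = f(-0.060000, 1.669736) = 0.047169
  k2 = f(0.480000, 1.695207) = -0.169576
  p ← 1.669736 + (0.54/2)·(0.047169 + (-0.169576)) = 1.636686
p(0.48) ≈ 1.6367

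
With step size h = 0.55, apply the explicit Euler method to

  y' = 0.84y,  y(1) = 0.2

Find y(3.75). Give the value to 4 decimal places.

Euler: y_{n+1} = y_n + h·f(s_n, y_n).
s=1.000000, y=0.200000: f=0.168000 → y ← 0.200000 + 0.55·0.168000 = 0.292400
s=1.550000, y=0.292400: f=0.245616 → y ← 0.292400 + 0.55·0.245616 = 0.427489
s=2.100000, y=0.427489: f=0.359091 → y ← 0.427489 + 0.55·0.359091 = 0.624989
s=2.650000, y=0.624989: f=0.524990 → y ← 0.624989 + 0.55·0.524990 = 0.913733
s=3.200000, y=0.913733: f=0.767536 → y ← 0.913733 + 0.55·0.767536 = 1.335878
y(3.75) ≈ 1.3359

1.3359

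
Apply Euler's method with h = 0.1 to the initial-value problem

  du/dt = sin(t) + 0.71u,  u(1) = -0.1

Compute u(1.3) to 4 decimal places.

0.1623

Euler: u_{n+1} = u_n + h·f(t_n, u_n).
t=1.000000, u=-0.100000: f=0.770471 → u ← -0.100000 + 0.1·0.770471 = -0.022953
t=1.100000, u=-0.022953: f=0.874911 → u ← -0.022953 + 0.1·0.874911 = 0.064538
t=1.200000, u=0.064538: f=0.977861 → u ← 0.064538 + 0.1·0.977861 = 0.162324
u(1.3) ≈ 0.1623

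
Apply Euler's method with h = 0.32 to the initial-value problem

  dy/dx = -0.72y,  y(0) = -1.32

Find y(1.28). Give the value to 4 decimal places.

-0.4631

Euler: y_{n+1} = y_n + h·f(x_n, y_n).
x=0.000000, y=-1.320000: f=0.950400 → y ← -1.320000 + 0.32·0.950400 = -1.015872
x=0.320000, y=-1.015872: f=0.731428 → y ← -1.015872 + 0.32·0.731428 = -0.781815
x=0.640000, y=-0.781815: f=0.562907 → y ← -0.781815 + 0.32·0.562907 = -0.601685
x=0.960000, y=-0.601685: f=0.433213 → y ← -0.601685 + 0.32·0.433213 = -0.463057
y(1.28) ≈ -0.4631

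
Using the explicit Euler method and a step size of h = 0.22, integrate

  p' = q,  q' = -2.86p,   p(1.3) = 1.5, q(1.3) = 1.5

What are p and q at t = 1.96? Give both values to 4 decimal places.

Euler on (p,q): p_{n+1} = p_n + h·p', q_{n+1} = q_n + h·q'.
1.300000: (1.500000, 1.500000); f=(1.500000, -4.290000) → (1.830000, 0.556200)
1.520000: (1.830000, 0.556200); f=(0.556200, -5.233800) → (1.952364, -0.595236)
1.740000: (1.952364, -0.595236); f=(-0.595236, -5.583761) → (1.821412, -1.823663)
(p(1.96), q(1.96)) ≈ (1.8214, -1.8237)

1.8214, -1.8237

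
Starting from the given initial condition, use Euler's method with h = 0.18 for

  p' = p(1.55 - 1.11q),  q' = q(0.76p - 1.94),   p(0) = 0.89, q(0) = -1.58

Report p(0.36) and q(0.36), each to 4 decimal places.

2.1614, -1.0314

Euler on (p,q): p_{n+1} = p_n + h·p', q_{n+1} = q_n + h·q'.
0.000000: (0.890000, -1.580000); f=(2.940382, 1.996488) → (1.419269, -1.220632)
0.180000: (1.419269, -1.220632); f=(4.122836, 1.051399) → (2.161379, -1.031380)
(p(0.36), q(0.36)) ≈ (2.1614, -1.0314)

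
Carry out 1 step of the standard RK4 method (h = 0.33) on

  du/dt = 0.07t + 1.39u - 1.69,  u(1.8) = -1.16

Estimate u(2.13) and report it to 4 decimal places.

-2.4851

RK4: k1 = f(t_n, u_n); k2 = f(t_n + h/2, u_n + (h/2)·k1); k3 = f(t_n + h/2, u_n + (h/2)·k2); k4 = f(t_n + h, u_n + h·k3); u_{n+1} = u_n + (h/6)·(k1 + 2k2 + 2k3 + k4).
t=1.800000, u=-1.160000:
  k1 = f(1.800000, -1.160000) = -3.176400
  k2 = f(1.965000, -1.684106) = -3.893357
  k3 = f(1.965000, -1.802404) = -4.057792
  k4 = f(2.130000, -2.499071) = -5.014609
  u ← -1.160000 + (0.33/6)·(k1 + 2k2 + 2k3 + k4) = -2.485132
u(2.13) ≈ -2.4851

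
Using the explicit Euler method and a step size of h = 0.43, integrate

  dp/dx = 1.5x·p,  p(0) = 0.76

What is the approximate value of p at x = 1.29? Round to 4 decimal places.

1.5093

Euler: p_{n+1} = p_n + h·f(x_n, p_n).
x=0.000000, p=0.760000: f=0.000000 → p ← 0.760000 + 0.43·0.000000 = 0.760000
x=0.430000, p=0.760000: f=0.490200 → p ← 0.760000 + 0.43·0.490200 = 0.970786
x=0.860000, p=0.970786: f=1.252314 → p ← 0.970786 + 0.43·1.252314 = 1.509281
p(1.29) ≈ 1.5093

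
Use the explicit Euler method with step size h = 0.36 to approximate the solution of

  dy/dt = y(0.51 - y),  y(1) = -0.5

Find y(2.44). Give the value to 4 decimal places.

-2.5740

Euler: y_{n+1} = y_n + h·f(t_n, y_n).
t=1.000000, y=-0.500000: f=-0.505000 → y ← -0.500000 + 0.36·(-0.505000) = -0.681800
t=1.360000, y=-0.681800: f=-0.812569 → y ← -0.681800 + 0.36·(-0.812569) = -0.974325
t=1.720000, y=-0.974325: f=-1.446215 → y ← -0.974325 + 0.36·(-1.446215) = -1.494962
t=2.080000, y=-1.494962: f=-2.997343 → y ← -1.494962 + 0.36·(-2.997343) = -2.574006
y(2.44) ≈ -2.5740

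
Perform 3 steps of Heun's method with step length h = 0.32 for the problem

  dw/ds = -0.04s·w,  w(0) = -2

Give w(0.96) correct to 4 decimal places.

Heun: k1 = f(s_n, w_n); k2 = f(s_n + h, w_n + h·k1); w_{n+1} = w_n + (h/2)·(k1 + k2).
s=0.000000, w=-2.000000:
  k1 = f(0.000000, -2.000000) = 0.000000
  k2 = f(0.320000, -2.000000) = 0.025600
  w ← -2.000000 + (0.32/2)·(0.000000 + 0.025600) = -1.995904
s=0.320000, w=-1.995904:
  k1 = f(0.320000, -1.995904) = 0.025548
  k2 = f(0.640000, -1.987729) = 0.050886
  w ← -1.995904 + (0.32/2)·(0.025548 + 0.050886) = -1.983675
s=0.640000, w=-1.983675:
  k1 = f(0.640000, -1.983675) = 0.050782
  k2 = f(0.960000, -1.967424) = 0.075549
  w ← -1.983675 + (0.32/2)·(0.050782 + 0.075549) = -1.963462
w(0.96) ≈ -1.9635

-1.9635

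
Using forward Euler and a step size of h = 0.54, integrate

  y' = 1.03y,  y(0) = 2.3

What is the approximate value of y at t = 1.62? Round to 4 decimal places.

Euler: y_{n+1} = y_n + h·f(t_n, y_n).
t=0.000000, y=2.300000: f=2.369000 → y ← 2.300000 + 0.54·2.369000 = 3.579260
t=0.540000, y=3.579260: f=3.686638 → y ← 3.579260 + 0.54·3.686638 = 5.570044
t=1.080000, y=5.570044: f=5.737146 → y ← 5.570044 + 0.54·5.737146 = 8.668103
y(1.62) ≈ 8.6681

8.6681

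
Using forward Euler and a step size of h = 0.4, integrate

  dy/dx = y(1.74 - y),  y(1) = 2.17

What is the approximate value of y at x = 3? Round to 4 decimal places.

1.7404

Euler: y_{n+1} = y_n + h·f(x_n, y_n).
x=1.000000, y=2.170000: f=-0.933100 → y ← 2.170000 + 0.4·(-0.933100) = 1.796760
x=1.400000, y=1.796760: f=-0.101984 → y ← 1.796760 + 0.4·(-0.101984) = 1.755966
x=1.800000, y=1.755966: f=-0.028036 → y ← 1.755966 + 0.4·(-0.028036) = 1.744752
x=2.200000, y=1.744752: f=-0.008291 → y ← 1.744752 + 0.4·(-0.008291) = 1.741436
x=2.600000, y=1.741436: f=-0.002500 → y ← 1.741436 + 0.4·(-0.002500) = 1.740436
y(3) ≈ 1.7404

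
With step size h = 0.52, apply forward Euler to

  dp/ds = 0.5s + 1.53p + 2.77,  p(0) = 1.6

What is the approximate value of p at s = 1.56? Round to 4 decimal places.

Euler: p_{n+1} = p_n + h·f(s_n, p_n).
s=0.000000, p=1.600000: f=5.218000 → p ← 1.600000 + 0.52·5.218000 = 4.313360
s=0.520000, p=4.313360: f=9.629441 → p ← 4.313360 + 0.52·9.629441 = 9.320669
s=1.040000, p=9.320669: f=17.550624 → p ← 9.320669 + 0.52·17.550624 = 18.446994
p(1.56) ≈ 18.4470

18.4470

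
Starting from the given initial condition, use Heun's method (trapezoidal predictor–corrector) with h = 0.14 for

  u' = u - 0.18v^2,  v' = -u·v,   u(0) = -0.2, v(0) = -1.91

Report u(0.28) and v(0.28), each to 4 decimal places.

-0.4910, -2.0957

Heun on (u,v): k1 = f(s_n, state_n); k2 = f(s_n + h, state_n + h·k1); state_{n+1} = state_n + (h/2)·(k1 + k2).
0.000000: (-0.200000, -1.910000)
  k1 = (-0.856658, -0.382000)
  predictor → (-0.319932, -1.963480)
  k2 = (-1.013878, -0.628180)
  → (-0.330938, -1.980713)
0.140000: (-0.330938, -1.980713)
  k1 = (-1.037118, -0.655492)
  predictor → (-0.476134, -2.072482)
  k2 = (-1.249266, -0.986779)
  → (-0.490984, -2.095672)
(u(0.28), v(0.28)) ≈ (-0.4910, -2.0957)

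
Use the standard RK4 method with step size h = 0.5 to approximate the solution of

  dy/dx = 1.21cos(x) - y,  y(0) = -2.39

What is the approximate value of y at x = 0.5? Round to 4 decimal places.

RK4: k1 = f(x_n, y_n); k2 = f(x_n + h/2, y_n + (h/2)·k1); k3 = f(x_n + h/2, y_n + (h/2)·k2); k4 = f(x_n + h, y_n + h·k3); y_{n+1} = y_n + (h/6)·(k1 + 2k2 + 2k3 + k4).
x=0.000000, y=-2.390000:
  k1 = f(0.000000, -2.390000) = 3.600000
  k2 = f(0.250000, -1.490000) = 2.662384
  k3 = f(0.250000, -1.724404) = 2.896788
  k4 = f(0.500000, -0.941606) = 2.003481
  y ← -2.390000 + (0.5/6)·(k1 + 2k2 + 2k3 + k4) = -0.996515
y(0.5) ≈ -0.9965

-0.9965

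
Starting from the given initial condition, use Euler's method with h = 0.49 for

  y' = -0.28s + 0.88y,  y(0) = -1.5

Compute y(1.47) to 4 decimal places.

-4.6280

Euler: y_{n+1} = y_n + h·f(s_n, y_n).
s=0.000000, y=-1.500000: f=-1.320000 → y ← -1.500000 + 0.49·(-1.320000) = -2.146800
s=0.490000, y=-2.146800: f=-2.026384 → y ← -2.146800 + 0.49·(-2.026384) = -3.139728
s=0.980000, y=-3.139728: f=-3.037361 → y ← -3.139728 + 0.49·(-3.037361) = -4.628035
y(1.47) ≈ -4.6280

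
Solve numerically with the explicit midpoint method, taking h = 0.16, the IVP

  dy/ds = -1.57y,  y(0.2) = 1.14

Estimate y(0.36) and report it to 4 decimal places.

0.8896

Midpoint: k1 = f(s_n, y_n); k2 = f(s_n + h/2, y_n + (h/2)·k1); y_{n+1} = y_n + h·k2.
s=0.200000, y=1.140000:
  k1 = f(0.200000, 1.140000) = -1.789800
  k2 = f(0.280000, 0.996816) = -1.565001
  y ← 1.140000 + 0.16·(-1.565001) = 0.889600
y(0.36) ≈ 0.8896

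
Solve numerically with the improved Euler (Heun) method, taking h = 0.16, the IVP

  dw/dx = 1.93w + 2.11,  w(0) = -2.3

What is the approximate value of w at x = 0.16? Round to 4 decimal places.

-2.7302

Heun: k1 = f(x_n, w_n); k2 = f(x_n + h, w_n + h·k1); w_{n+1} = w_n + (h/2)·(k1 + k2).
x=0.000000, w=-2.300000:
  k1 = f(0.000000, -2.300000) = -2.329000
  k2 = f(0.160000, -2.672640) = -3.048195
  w ← -2.300000 + (0.16/2)·(-2.329000 + (-3.048195)) = -2.730176
w(0.16) ≈ -2.7302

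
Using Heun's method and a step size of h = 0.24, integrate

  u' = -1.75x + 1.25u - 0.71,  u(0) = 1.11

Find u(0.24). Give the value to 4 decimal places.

1.2466

Heun: k1 = f(x_n, u_n); k2 = f(x_n + h, u_n + h·k1); u_{n+1} = u_n + (h/2)·(k1 + k2).
x=0.000000, u=1.110000:
  k1 = f(0.000000, 1.110000) = 0.677500
  k2 = f(0.240000, 1.272600) = 0.460750
  u ← 1.110000 + (0.24/2)·(0.677500 + 0.460750) = 1.246590
u(0.24) ≈ 1.2466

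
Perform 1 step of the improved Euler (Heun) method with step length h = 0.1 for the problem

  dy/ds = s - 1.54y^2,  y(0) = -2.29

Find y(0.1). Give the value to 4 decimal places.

Heun: k1 = f(s_n, y_n); k2 = f(s_n + h, y_n + h·k1); y_{n+1} = y_n + (h/2)·(k1 + k2).
s=0.000000, y=-2.290000:
  k1 = f(0.000000, -2.290000) = -8.075914
  k2 = f(0.100000, -3.097591) = -14.676412
  y ← -2.290000 + (0.1/2)·(-8.075914 + (-14.676412)) = -3.427616
y(0.1) ≈ -3.4276

-3.4276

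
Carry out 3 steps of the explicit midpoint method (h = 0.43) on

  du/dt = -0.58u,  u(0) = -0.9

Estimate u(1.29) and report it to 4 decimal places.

Midpoint: k1 = f(t_n, u_n); k2 = f(t_n + h/2, u_n + (h/2)·k1); u_{n+1} = u_n + h·k2.
t=0.000000, u=-0.900000:
  k1 = f(0.000000, -0.900000) = 0.522000
  k2 = f(0.215000, -0.787770) = 0.456907
  u ← -0.900000 + 0.43·0.456907 = -0.703530
t=0.430000, u=-0.703530:
  k1 = f(0.430000, -0.703530) = 0.408047
  k2 = f(0.645000, -0.615800) = 0.357164
  u ← -0.703530 + 0.43·0.357164 = -0.549950
t=0.860000, u=-0.549950:
  k1 = f(0.860000, -0.549950) = 0.318971
  k2 = f(1.075000, -0.481371) = 0.279195
  u ← -0.549950 + 0.43·0.279195 = -0.429896
u(1.29) ≈ -0.4299

-0.4299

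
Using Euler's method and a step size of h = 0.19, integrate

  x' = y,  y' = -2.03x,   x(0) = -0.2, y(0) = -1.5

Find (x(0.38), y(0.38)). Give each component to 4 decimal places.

Euler on (x,y): x_{n+1} = x_n + h·x', y_{n+1} = y_n + h·y'.
0.000000: (-0.200000, -1.500000); f=(-1.500000, 0.406000) → (-0.485000, -1.422860)
0.190000: (-0.485000, -1.422860); f=(-1.422860, 0.984550) → (-0.755343, -1.235796)
(x(0.38), y(0.38)) ≈ (-0.7553, -1.2358)

-0.7553, -1.2358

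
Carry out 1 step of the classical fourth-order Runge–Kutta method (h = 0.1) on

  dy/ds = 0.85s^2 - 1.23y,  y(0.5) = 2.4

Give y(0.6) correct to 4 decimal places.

RK4: k1 = f(s_n, y_n); k2 = f(s_n + h/2, y_n + (h/2)·k1); k3 = f(s_n + h/2, y_n + (h/2)·k2); k4 = f(s_n + h, y_n + h·k3); y_{n+1} = y_n + (h/6)·(k1 + 2k2 + 2k3 + k4).
s=0.500000, y=2.400000:
  k1 = f(0.500000, 2.400000) = -2.739500
  k2 = f(0.550000, 2.263025) = -2.526396
  k3 = f(0.550000, 2.273680) = -2.539502
  k4 = f(0.600000, 2.146050) = -2.333641
  y ← 2.400000 + (0.1/6)·(k1 + 2k2 + 2k3 + k4) = 2.146584
y(0.6) ≈ 2.1466

2.1466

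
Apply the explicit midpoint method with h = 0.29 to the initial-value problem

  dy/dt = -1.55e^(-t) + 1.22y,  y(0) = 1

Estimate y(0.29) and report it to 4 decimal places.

0.9480

Midpoint: k1 = f(t_n, y_n); k2 = f(t_n + h/2, y_n + (h/2)·k1); y_{n+1} = y_n + h·k2.
t=0.000000, y=1.000000:
  k1 = f(0.000000, 1.000000) = -0.330000
  k2 = f(0.145000, 0.952150) = -0.179162
  y ← 1.000000 + 0.29·(-0.179162) = 0.948043
y(0.29) ≈ 0.9480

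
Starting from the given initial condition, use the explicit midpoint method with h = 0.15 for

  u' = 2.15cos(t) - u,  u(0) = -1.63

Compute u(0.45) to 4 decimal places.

-0.2936

Midpoint: k1 = f(t_n, u_n); k2 = f(t_n + h/2, u_n + (h/2)·k1); u_{n+1} = u_n + h·k2.
t=0.000000, u=-1.630000:
  k1 = f(0.000000, -1.630000) = 3.780000
  k2 = f(0.075000, -1.346500) = 3.490456
  u ← -1.630000 + 0.15·3.490456 = -1.106432
t=0.150000, u=-1.106432:
  k1 = f(0.150000, -1.106432) = 3.232289
  k2 = f(0.225000, -0.864010) = 2.959817
  u ← -1.106432 + 0.15·2.959817 = -0.662459
t=0.300000, u=-0.662459:
  k1 = f(0.300000, -0.662459) = 2.716432
  k2 = f(0.375000, -0.458727) = 2.459318
  u ← -0.662459 + 0.15·2.459318 = -0.293561
u(0.45) ≈ -0.2936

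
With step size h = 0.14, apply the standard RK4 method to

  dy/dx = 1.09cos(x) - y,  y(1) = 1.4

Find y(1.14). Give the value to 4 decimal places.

RK4: k1 = f(x_n, y_n); k2 = f(x_n + h/2, y_n + (h/2)·k1); k3 = f(x_n + h/2, y_n + (h/2)·k2); k4 = f(x_n + h, y_n + h·k3); y_{n+1} = y_n + (h/6)·(k1 + 2k2 + 2k3 + k4).
x=1.000000, y=1.400000:
  k1 = f(1.000000, 1.400000) = -0.811070
  k2 = f(1.070000, 1.343225) = -0.819890
  k3 = f(1.070000, 1.342608) = -0.819272
  k4 = f(1.140000, 1.285302) = -0.830124
  y ← 1.400000 + (0.14/6)·(k1 + 2k2 + 2k3 + k4) = 1.285211
y(1.14) ≈ 1.2852

1.2852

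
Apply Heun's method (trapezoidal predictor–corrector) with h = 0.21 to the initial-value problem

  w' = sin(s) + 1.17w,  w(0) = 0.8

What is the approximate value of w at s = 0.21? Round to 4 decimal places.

Heun: k1 = f(s_n, w_n); k2 = f(s_n + h, w_n + h·k1); w_{n+1} = w_n + (h/2)·(k1 + k2).
s=0.000000, w=0.800000:
  k1 = f(0.000000, 0.800000) = 0.936000
  k2 = f(0.210000, 0.996560) = 1.374435
  w ← 0.800000 + (0.21/2)·(0.936000 + 1.374435) = 1.042596
w(0.21) ≈ 1.0426

1.0426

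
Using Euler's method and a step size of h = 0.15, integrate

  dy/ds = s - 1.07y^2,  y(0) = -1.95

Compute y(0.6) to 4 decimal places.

-10.6031

Euler: y_{n+1} = y_n + h·f(s_n, y_n).
s=0.000000, y=-1.950000: f=-4.068675 → y ← -1.950000 + 0.15·(-4.068675) = -2.560301
s=0.150000, y=-2.560301: f=-6.864002 → y ← -2.560301 + 0.15·(-6.864002) = -3.589902
s=0.300000, y=-3.589902: f=-13.489511 → y ← -3.589902 + 0.15·(-13.489511) = -5.613328
s=0.450000, y=-5.613328: f=-33.265116 → y ← -5.613328 + 0.15·(-33.265116) = -10.603096
y(0.6) ≈ -10.6031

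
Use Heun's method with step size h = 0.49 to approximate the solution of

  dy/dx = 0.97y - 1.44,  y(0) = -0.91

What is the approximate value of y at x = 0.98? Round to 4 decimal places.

Heun: k1 = f(x_n, y_n); k2 = f(x_n + h, y_n + h·k1); y_{n+1} = y_n + (h/2)·(k1 + k2).
x=0.000000, y=-0.910000:
  k1 = f(0.000000, -0.910000) = -2.322700
  k2 = f(0.490000, -2.048123) = -3.426679
  y ← -0.910000 + (0.49/2)·(-2.322700 + (-3.426679)) = -2.318598
x=0.490000, y=-2.318598:
  k1 = f(0.490000, -2.318598) = -3.689040
  k2 = f(0.980000, -4.126228) = -5.442441
  y ← -2.318598 + (0.49/2)·(-3.689040 + (-5.442441)) = -4.555811
y(0.98) ≈ -4.5558

-4.5558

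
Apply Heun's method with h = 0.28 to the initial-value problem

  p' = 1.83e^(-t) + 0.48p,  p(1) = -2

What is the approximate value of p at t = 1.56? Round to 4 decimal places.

-2.2765

Heun: k1 = f(t_n, p_n); k2 = f(t_n + h, p_n + h·k1); p_{n+1} = p_n + (h/2)·(k1 + k2).
t=1.000000, p=-2.000000:
  k1 = f(1.000000, -2.000000) = -0.286781
  k2 = f(1.280000, -2.080299) = -0.489735
  p ← -2.000000 + (0.28/2)·(-0.286781 + (-0.489735)) = -2.108712
t=1.280000, p=-2.108712:
  k1 = f(1.280000, -2.108712) = -0.503374
  k2 = f(1.560000, -2.249657) = -0.695286
  p ← -2.108712 + (0.28/2)·(-0.503374 + (-0.695286)) = -2.276525
p(1.56) ≈ -2.2765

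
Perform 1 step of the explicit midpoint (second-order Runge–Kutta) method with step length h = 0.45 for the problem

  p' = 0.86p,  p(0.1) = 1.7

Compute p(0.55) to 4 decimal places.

2.4852

Midpoint: k1 = f(x_n, p_n); k2 = f(x_n + h/2, p_n + (h/2)·k1); p_{n+1} = p_n + h·k2.
x=0.100000, p=1.700000:
  k1 = f(0.100000, 1.700000) = 1.462000
  k2 = f(0.325000, 2.028950) = 1.744897
  p ← 1.700000 + 0.45·1.744897 = 2.485204
p(0.55) ≈ 2.4852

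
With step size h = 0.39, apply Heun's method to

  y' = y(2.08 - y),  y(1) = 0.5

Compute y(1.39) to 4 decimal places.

Heun: k1 = f(s_n, y_n); k2 = f(s_n + h, y_n + h·k1); y_{n+1} = y_n + (h/2)·(k1 + k2).
s=1.000000, y=0.500000:
  k1 = f(1.000000, 0.500000) = 0.790000
  k2 = f(1.390000, 0.808100) = 1.027822
  y ← 0.500000 + (0.39/2)·(0.790000 + 1.027822) = 0.854475
y(1.39) ≈ 0.8545

0.8545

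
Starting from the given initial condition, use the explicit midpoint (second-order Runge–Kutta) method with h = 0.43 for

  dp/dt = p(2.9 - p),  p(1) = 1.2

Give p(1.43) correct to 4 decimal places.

Midpoint: k1 = f(t_n, p_n); k2 = f(t_n + h/2, p_n + (h/2)·k1); p_{n+1} = p_n + h·k2.
t=1.000000, p=1.200000:
  k1 = f(1.000000, 1.200000) = 2.040000
  k2 = f(1.215000, 1.638600) = 2.066930
  p ← 1.200000 + 0.43·2.066930 = 2.088780
p(1.43) ≈ 2.0888

2.0888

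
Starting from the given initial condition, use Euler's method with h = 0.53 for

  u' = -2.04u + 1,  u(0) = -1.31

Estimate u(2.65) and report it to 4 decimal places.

Euler: u_{n+1} = u_n + h·f(t_n, u_n).
t=0.000000, u=-1.310000: f=3.672400 → u ← -1.310000 + 0.53·3.672400 = 0.636372
t=0.530000, u=0.636372: f=-0.298199 → u ← 0.636372 + 0.53·(-0.298199) = 0.478327
t=1.060000, u=0.478327: f=0.024214 → u ← 0.478327 + 0.53·0.024214 = 0.491160
t=1.590000, u=0.491160: f=-0.001966 → u ← 0.491160 + 0.53·(-0.001966) = 0.490118
t=2.120000, u=0.490118: f=0.000160 → u ← 0.490118 + 0.53·0.000160 = 0.490202
u(2.65) ≈ 0.4902

0.4902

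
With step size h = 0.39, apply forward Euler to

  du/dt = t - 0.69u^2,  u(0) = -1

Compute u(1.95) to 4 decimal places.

-3.3443

Euler: u_{n+1} = u_n + h·f(t_n, u_n).
t=0.000000, u=-1.000000: f=-0.690000 → u ← -1.000000 + 0.39·(-0.690000) = -1.269100
t=0.390000, u=-1.269100: f=-0.721324 → u ← -1.269100 + 0.39·(-0.721324) = -1.550416
t=0.780000, u=-1.550416: f=-0.878616 → u ← -1.550416 + 0.39·(-0.878616) = -1.893077
t=1.170000, u=-1.893077: f=-1.302780 → u ← -1.893077 + 0.39·(-1.302780) = -2.401161
t=1.560000, u=-2.401161: f=-2.418246 → u ← -2.401161 + 0.39·(-2.418246) = -3.344277
u(1.95) ≈ -3.3443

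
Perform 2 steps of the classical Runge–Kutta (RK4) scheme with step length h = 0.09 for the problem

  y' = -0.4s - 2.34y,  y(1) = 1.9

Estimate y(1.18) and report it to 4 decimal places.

RK4: k1 = f(s_n, y_n); k2 = f(s_n + h/2, y_n + (h/2)·k1); k3 = f(s_n + h/2, y_n + (h/2)·k2); k4 = f(s_n + h, y_n + h·k3); y_{n+1} = y_n + (h/6)·(k1 + 2k2 + 2k3 + k4).
s=1.000000, y=1.900000:
  k1 = f(1.000000, 1.900000) = -4.846000
  k2 = f(1.045000, 1.681930) = -4.353716
  k3 = f(1.045000, 1.704083) = -4.405554
  k4 = f(1.090000, 1.503500) = -3.954190
  y ← 1.900000 + (0.09/6)·(k1 + 2k2 + 2k3 + k4) = 1.505219
s=1.090000, y=1.505219:
  k1 = f(1.090000, 1.505219) = -3.958213
  k2 = f(1.135000, 1.327099) = -3.559413
  k3 = f(1.135000, 1.345045) = -3.601406
  k4 = f(1.180000, 1.181092) = -3.235756
  y ← 1.505219 + (0.09/6)·(k1 + 2k2 + 2k3 + k4) = 1.182485
y(1.18) ≈ 1.1825

1.1825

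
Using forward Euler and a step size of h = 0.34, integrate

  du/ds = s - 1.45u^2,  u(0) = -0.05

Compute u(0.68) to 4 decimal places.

Euler: u_{n+1} = u_n + h·f(s_n, u_n).
s=0.000000, u=-0.050000: f=-0.003625 → u ← -0.050000 + 0.34·(-0.003625) = -0.051233
s=0.340000, u=-0.051233: f=0.336194 → u ← -0.051233 + 0.34·0.336194 = 0.063073
u(0.68) ≈ 0.0631

0.0631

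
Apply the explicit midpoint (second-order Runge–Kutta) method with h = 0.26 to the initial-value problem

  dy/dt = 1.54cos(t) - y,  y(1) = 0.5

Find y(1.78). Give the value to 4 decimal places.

Midpoint: k1 = f(t_n, y_n); k2 = f(t_n + h/2, y_n + (h/2)·k1); y_{n+1} = y_n + h·k2.
t=1.000000, y=0.500000:
  k1 = f(1.000000, 0.500000) = 0.332066
  k2 = f(1.130000, 0.543169) = 0.113888
  y ← 0.500000 + 0.26·0.113888 = 0.529611
t=1.260000, y=0.529611:
  k1 = f(1.260000, 0.529611) = -0.058653
  k2 = f(1.390000, 0.521986) = -0.245074
  y ← 0.529611 + 0.26·(-0.245074) = 0.465892
t=1.520000, y=0.465892:
  k1 = f(1.520000, 0.465892) = -0.387699
  k2 = f(1.650000, 0.415491) = -0.537337
  y ← 0.465892 + 0.26·(-0.537337) = 0.326184
y(1.78) ≈ 0.3262

0.3262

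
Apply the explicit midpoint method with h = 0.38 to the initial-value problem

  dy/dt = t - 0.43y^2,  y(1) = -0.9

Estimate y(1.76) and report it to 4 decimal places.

0.0348

Midpoint: k1 = f(t_n, y_n); k2 = f(t_n + h/2, y_n + (h/2)·k1); y_{n+1} = y_n + h·k2.
t=1.000000, y=-0.900000:
  k1 = f(1.000000, -0.900000) = 0.651700
  k2 = f(1.190000, -0.776177) = 0.930946
  y ← -0.900000 + 0.38·0.930946 = -0.546240
t=1.380000, y=-0.546240:
  k1 = f(1.380000, -0.546240) = 1.251697
  k2 = f(1.570000, -0.308418) = 1.529098
  y ← -0.546240 + 0.38·1.529098 = 0.034817
y(1.76) ≈ 0.0348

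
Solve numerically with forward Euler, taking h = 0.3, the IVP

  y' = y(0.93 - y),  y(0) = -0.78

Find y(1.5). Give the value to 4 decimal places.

-32.0436

Euler: y_{n+1} = y_n + h·f(t_n, y_n).
t=0.000000, y=-0.780000: f=-1.333800 → y ← -0.780000 + 0.3·(-1.333800) = -1.180140
t=0.300000, y=-1.180140: f=-2.490261 → y ← -1.180140 + 0.3·(-2.490261) = -1.927218
t=0.600000, y=-1.927218: f=-5.506483 → y ← -1.927218 + 0.3·(-5.506483) = -3.579163
t=0.900000, y=-3.579163: f=-16.139030 → y ← -3.579163 + 0.3·(-16.139030) = -8.420872
t=1.200000, y=-8.420872: f=-78.742495 → y ← -8.420872 + 0.3·(-78.742495) = -32.043621
y(1.5) ≈ -32.0436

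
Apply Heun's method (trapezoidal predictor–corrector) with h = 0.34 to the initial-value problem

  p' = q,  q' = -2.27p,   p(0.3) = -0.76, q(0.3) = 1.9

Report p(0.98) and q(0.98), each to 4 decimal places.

0.7483, 1.9548

Heun on (p,q): k1 = f(s_n, state_n); k2 = f(s_n + h, state_n + h·k1); state_{n+1} = state_n + (h/2)·(k1 + k2).
0.300000: (-0.760000, 1.900000)
  k1 = (1.900000, 1.725200)
  predictor → (-0.114000, 2.486568)
  k2 = (2.486568, 0.258780)
  → (-0.014283, 2.237277)
0.640000: (-0.014283, 2.237277)
  k1 = (2.237277, 0.032423)
  predictor → (0.746391, 2.248301)
  k2 = (2.248301, -1.694307)
  → (0.748265, 1.954756)
(p(0.98), q(0.98)) ≈ (0.7483, 1.9548)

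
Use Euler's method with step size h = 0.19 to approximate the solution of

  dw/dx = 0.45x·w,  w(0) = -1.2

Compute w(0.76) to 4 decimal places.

Euler: w_{n+1} = w_n + h·f(x_n, w_n).
x=0.000000, w=-1.200000: f=0.000000 → w ← -1.200000 + 0.19·0.000000 = -1.200000
x=0.190000, w=-1.200000: f=-0.102600 → w ← -1.200000 + 0.19·(-0.102600) = -1.219494
x=0.380000, w=-1.219494: f=-0.208533 → w ← -1.219494 + 0.19·(-0.208533) = -1.259115
x=0.570000, w=-1.259115: f=-0.322963 → w ← -1.259115 + 0.19·(-0.322963) = -1.320478
w(0.76) ≈ -1.3205

-1.3205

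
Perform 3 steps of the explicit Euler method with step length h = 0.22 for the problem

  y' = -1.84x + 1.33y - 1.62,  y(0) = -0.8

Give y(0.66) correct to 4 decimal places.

Euler: y_{n+1} = y_n + h·f(x_n, y_n).
x=0.000000, y=-0.800000: f=-2.684000 → y ← -0.800000 + 0.22·(-2.684000) = -1.390480
x=0.220000, y=-1.390480: f=-3.874138 → y ← -1.390480 + 0.22·(-3.874138) = -2.242790
x=0.440000, y=-2.242790: f=-5.412511 → y ← -2.242790 + 0.22·(-5.412511) = -3.433543
y(0.66) ≈ -3.4335

-3.4335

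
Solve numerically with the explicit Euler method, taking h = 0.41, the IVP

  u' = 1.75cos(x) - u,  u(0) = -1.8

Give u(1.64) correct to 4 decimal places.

Euler: u_{n+1} = u_n + h·f(x_n, u_n).
x=0.000000, u=-1.800000: f=3.550000 → u ← -1.800000 + 0.41·3.550000 = -0.344500
x=0.410000, u=-0.344500: f=1.949461 → u ← -0.344500 + 0.41·1.949461 = 0.454779
x=0.820000, u=0.454779: f=0.739108 → u ← 0.454779 + 0.41·0.739108 = 0.757813
x=1.230000, u=0.757813: f=-0.172897 → u ← 0.757813 + 0.41·(-0.172897) = 0.686925
u(1.64) ≈ 0.6869

0.6869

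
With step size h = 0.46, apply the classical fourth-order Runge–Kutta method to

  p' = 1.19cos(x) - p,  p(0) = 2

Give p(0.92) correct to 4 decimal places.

1.3938

RK4: k1 = f(x_n, p_n); k2 = f(x_n + h/2, p_n + (h/2)·k1); k3 = f(x_n + h/2, p_n + (h/2)·k2); k4 = f(x_n + h, p_n + h·k3); p_{n+1} = p_n + (h/6)·(k1 + 2k2 + 2k3 + k4).
x=0.000000, p=2.000000:
  k1 = f(0.000000, 2.000000) = -0.810000
  k2 = f(0.230000, 1.813700) = -0.655037
  k3 = f(0.230000, 1.849341) = -0.690678
  k4 = f(0.460000, 1.682288) = -0.615985
  p ← 2.000000 + (0.46/6)·(k1 + 2k2 + 2k3 + k4) = 1.684331
x=0.460000, p=1.684331:
  k1 = f(0.460000, 1.684331) = -0.618029
  k2 = f(0.690000, 1.542185) = -0.624402
  k3 = f(0.690000, 1.540719) = -0.622936
  k4 = f(0.920000, 1.397781) = -0.676855
  p ← 1.684331 + (0.46/6)·(k1 + 2k2 + 2k3 + k4) = 1.393798
p(0.92) ≈ 1.3938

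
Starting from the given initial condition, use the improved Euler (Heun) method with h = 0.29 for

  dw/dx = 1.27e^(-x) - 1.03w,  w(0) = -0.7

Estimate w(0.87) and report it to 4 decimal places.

Heun: k1 = f(x_n, w_n); k2 = f(x_n + h, w_n + h·k1); w_{n+1} = w_n + (h/2)·(k1 + k2).
x=0.000000, w=-0.700000:
  k1 = f(0.000000, -0.700000) = 1.991000
  k2 = f(0.290000, -0.122610) = 1.076583
  w ← -0.700000 + (0.29/2)·(1.991000 + 1.076583) = -0.255200
x=0.290000, w=-0.255200:
  k1 = f(0.290000, -0.255200) = 1.213151
  k2 = f(0.580000, 0.096613) = 0.611559
  w ← -0.255200 + (0.29/2)·(1.213151 + 0.611559) = 0.009383
x=0.580000, w=0.009383:
  k1 = f(0.580000, 0.009383) = 0.701407
  k2 = f(0.870000, 0.212791) = 0.312894
  w ← 0.009383 + (0.29/2)·(0.701407 + 0.312894) = 0.156456
w(0.87) ≈ 0.1565

0.1565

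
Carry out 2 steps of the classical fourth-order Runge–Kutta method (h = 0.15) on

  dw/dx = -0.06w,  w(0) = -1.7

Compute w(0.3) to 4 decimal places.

-1.6697

RK4: k1 = f(x_n, w_n); k2 = f(x_n + h/2, w_n + (h/2)·k1); k3 = f(x_n + h/2, w_n + (h/2)·k2); k4 = f(x_n + h, w_n + h·k3); w_{n+1} = w_n + (h/6)·(k1 + 2k2 + 2k3 + k4).
x=0.000000, w=-1.700000:
  k1 = f(0.000000, -1.700000) = 0.102000
  k2 = f(0.075000, -1.692350) = 0.101541
  k3 = f(0.075000, -1.692384) = 0.101543
  k4 = f(0.150000, -1.684769) = 0.101086
  w ← -1.700000 + (0.15/6)·(k1 + 2k2 + 2k3 + k4) = -1.684769
x=0.150000, w=-1.684769:
  k1 = f(0.150000, -1.684769) = 0.101086
  k2 = f(0.225000, -1.677187) = 0.100631
  k3 = f(0.225000, -1.677221) = 0.100633
  k4 = f(0.300000, -1.669674) = 0.100180
  w ← -1.684769 + (0.15/6)·(k1 + 2k2 + 2k3 + k4) = -1.669674
w(0.3) ≈ -1.6697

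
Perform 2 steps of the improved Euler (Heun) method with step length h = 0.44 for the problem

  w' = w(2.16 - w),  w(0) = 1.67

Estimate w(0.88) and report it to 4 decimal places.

2.0327

Heun: k1 = f(t_n, w_n); k2 = f(t_n + h, w_n + h·k1); w_{n+1} = w_n + (h/2)·(k1 + k2).
t=0.000000, w=1.670000:
  k1 = f(0.000000, 1.670000) = 0.818300
  k2 = f(0.440000, 2.030052) = 0.263801
  w ← 1.670000 + (0.44/2)·(0.818300 + 0.263801) = 1.908062
t=0.440000, w=1.908062:
  k1 = f(0.440000, 1.908062) = 0.480713
  k2 = f(0.880000, 2.119576) = 0.085682
  w ← 1.908062 + (0.44/2)·(0.480713 + 0.085682) = 2.032669
w(0.88) ≈ 2.0327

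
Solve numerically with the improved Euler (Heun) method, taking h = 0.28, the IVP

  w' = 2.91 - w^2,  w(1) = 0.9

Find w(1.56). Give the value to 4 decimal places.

Heun: k1 = f(x_n, w_n); k2 = f(x_n + h, w_n + h·k1); w_{n+1} = w_n + (h/2)·(k1 + k2).
x=1.000000, w=0.900000:
  k1 = f(1.000000, 0.900000) = 2.100000
  k2 = f(1.280000, 1.488000) = 0.695856
  w ← 0.900000 + (0.28/2)·(2.100000 + 0.695856) = 1.291420
x=1.280000, w=1.291420:
  k1 = f(1.280000, 1.291420) = 1.242235
  k2 = f(1.560000, 1.639246) = 0.222874
  w ← 1.291420 + (0.28/2)·(1.242235 + 0.222874) = 1.496535
w(1.56) ≈ 1.4965

1.4965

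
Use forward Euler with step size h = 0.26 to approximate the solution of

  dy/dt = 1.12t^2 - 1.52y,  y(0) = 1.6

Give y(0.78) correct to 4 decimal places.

0.4446

Euler: y_{n+1} = y_n + h·f(t_n, y_n).
t=0.000000, y=1.600000: f=-2.432000 → y ← 1.600000 + 0.26·(-2.432000) = 0.967680
t=0.260000, y=0.967680: f=-1.395162 → y ← 0.967680 + 0.26·(-1.395162) = 0.604938
t=0.520000, y=0.604938: f=-0.616658 → y ← 0.604938 + 0.26·(-0.616658) = 0.444607
y(0.78) ≈ 0.4446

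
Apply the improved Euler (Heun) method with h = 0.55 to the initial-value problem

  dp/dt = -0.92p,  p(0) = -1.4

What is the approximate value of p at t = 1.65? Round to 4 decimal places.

Heun: k1 = f(t_n, p_n); k2 = f(t_n + h, p_n + h·k1); p_{n+1} = p_n + (h/2)·(k1 + k2).
t=0.000000, p=-1.400000:
  k1 = f(0.000000, -1.400000) = 1.288000
  k2 = f(0.550000, -0.691600) = 0.636272
  p ← -1.400000 + (0.55/2)·(1.288000 + 0.636272) = -0.870825
t=0.550000, p=-0.870825:
  k1 = f(0.550000, -0.870825) = 0.801159
  k2 = f(1.100000, -0.430188) = 0.395773
  p ← -0.870825 + (0.55/2)·(0.801159 + 0.395773) = -0.541669
t=1.100000, p=-0.541669:
  k1 = f(1.100000, -0.541669) = 0.498335
  k2 = f(1.650000, -0.267584) = 0.246178
  p ← -0.541669 + (0.55/2)·(0.498335 + 0.246178) = -0.336928
p(1.65) ≈ -0.3369

-0.3369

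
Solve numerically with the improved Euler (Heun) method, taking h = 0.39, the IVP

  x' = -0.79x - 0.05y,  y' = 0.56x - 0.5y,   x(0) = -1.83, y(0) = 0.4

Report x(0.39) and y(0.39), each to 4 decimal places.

Heun on (x,y): k1 = f(t_n, state_n); k2 = f(t_n + h, state_n + h·k1); state_{n+1} = state_n + (h/2)·(k1 + k2).
0.000000: (-1.830000, 0.400000)
  k1 = (1.425700, -1.224800)
  predictor → (-1.273977, -0.077672)
  k2 = (1.010325, -0.674591)
  → (-1.354975, 0.029619)
(x(0.39), y(0.39)) ≈ (-1.3550, 0.0296)

-1.3550, 0.0296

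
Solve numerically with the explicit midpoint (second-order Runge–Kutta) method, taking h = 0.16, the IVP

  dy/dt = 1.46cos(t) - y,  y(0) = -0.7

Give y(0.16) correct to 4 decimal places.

-0.3828

Midpoint: k1 = f(t_n, y_n); k2 = f(t_n + h/2, y_n + (h/2)·k1); y_{n+1} = y_n + h·k2.
t=0.000000, y=-0.700000:
  k1 = f(0.000000, -0.700000) = 2.160000
  k2 = f(0.080000, -0.527200) = 1.982530
  y ← -0.700000 + 0.16·1.982530 = -0.382795
y(0.16) ≈ -0.3828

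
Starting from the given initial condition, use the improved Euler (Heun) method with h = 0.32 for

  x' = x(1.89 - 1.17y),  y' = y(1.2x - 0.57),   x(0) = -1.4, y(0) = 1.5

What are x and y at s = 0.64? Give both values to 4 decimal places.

Heun on (x,y): k1 = f(s_n, state_n); k2 = f(s_n + h, state_n + h·k1); state_{n+1} = state_n + (h/2)·(k1 + k2).
0.000000: (-1.400000, 1.500000)
  k1 = (-0.189000, -3.375000)
  predictor → (-1.460480, 0.420000)
  k2 = (-2.042627, -0.975482)
  → (-1.757060, 0.803923)
0.320000: (-1.757060, 0.803923)
  k1 = (-1.668171, -2.153285)
  predictor → (-2.290875, 0.114872)
  k2 = (-4.021861, -0.381265)
  → (-2.667465, 0.398395)
(x(0.64), y(0.64)) ≈ (-2.6675, 0.3984)

-2.6675, 0.3984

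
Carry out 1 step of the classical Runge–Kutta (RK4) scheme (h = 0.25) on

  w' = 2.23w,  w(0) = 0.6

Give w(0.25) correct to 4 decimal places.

1.0475

RK4: k1 = f(s_n, w_n); k2 = f(s_n + h/2, w_n + (h/2)·k1); k3 = f(s_n + h/2, w_n + (h/2)·k2); k4 = f(s_n + h, w_n + h·k3); w_{n+1} = w_n + (h/6)·(k1 + 2k2 + 2k3 + k4).
s=0.000000, w=0.600000:
  k1 = f(0.000000, 0.600000) = 1.338000
  k2 = f(0.125000, 0.767250) = 1.710967
  k3 = f(0.125000, 0.813871) = 1.814932
  k4 = f(0.250000, 1.053733) = 2.349825
  w ← 0.600000 + (0.25/6)·(k1 + 2k2 + 2k3 + k4) = 1.047484
w(0.25) ≈ 1.0475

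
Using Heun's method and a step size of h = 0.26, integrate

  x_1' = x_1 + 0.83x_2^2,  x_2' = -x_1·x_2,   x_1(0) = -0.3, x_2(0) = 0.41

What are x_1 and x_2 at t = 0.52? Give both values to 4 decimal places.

Heun on (x_1,x_2): k1 = f(t_n, state_n); k2 = f(t_n + h, state_n + h·k1); state_{n+1} = state_n + (h/2)·(k1 + k2).
0.000000: (-0.300000, 0.410000)
  k1 = (-0.160477, 0.123000)
  predictor → (-0.341724, 0.441980)
  k2 = (-0.179587, 0.151035)
  → (-0.344208, 0.445625)
0.260000: (-0.344208, 0.445625)
  k1 = (-0.179386, 0.153388)
  predictor → (-0.390849, 0.485505)
  k2 = (-0.195205, 0.189759)
  → (-0.392905, 0.490234)
(x_1(0.52), x_2(0.52)) ≈ (-0.3929, 0.4902)

-0.3929, 0.4902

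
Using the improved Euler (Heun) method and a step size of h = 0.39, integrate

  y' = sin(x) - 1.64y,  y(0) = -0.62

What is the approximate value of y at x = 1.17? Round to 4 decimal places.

Heun: k1 = f(x_n, y_n); k2 = f(x_n + h, y_n + h·k1); y_{n+1} = y_n + (h/2)·(k1 + k2).
x=0.000000, y=-0.620000:
  k1 = f(0.000000, -0.620000) = 1.016800
  k2 = f(0.390000, -0.223448) = 0.746643
  y ← -0.620000 + (0.39/2)·(1.016800 + 0.746643) = -0.276129
x=0.390000, y=-0.276129:
  k1 = f(0.390000, -0.276129) = 0.833039
  k2 = f(0.780000, 0.048757) = 0.623318
  y ← -0.276129 + (0.39/2)·(0.833039 + 0.623318) = 0.007861
x=0.780000, y=0.007861:
  k1 = f(0.780000, 0.007861) = 0.690387
  k2 = f(1.170000, 0.277112) = 0.466287
  y ← 0.007861 + (0.39/2)·(0.690387 + 0.466287) = 0.233413
y(1.17) ≈ 0.2334

0.2334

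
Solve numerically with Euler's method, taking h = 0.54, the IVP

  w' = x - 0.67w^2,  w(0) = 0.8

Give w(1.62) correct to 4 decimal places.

1.1265

Euler: w_{n+1} = w_n + h·f(x_n, w_n).
x=0.000000, w=0.800000: f=-0.428800 → w ← 0.800000 + 0.54·(-0.428800) = 0.568448
x=0.540000, w=0.568448: f=0.323501 → w ← 0.568448 + 0.54·0.323501 = 0.743138
x=1.080000, w=0.743138: f=0.709989 → w ← 0.743138 + 0.54·0.709989 = 1.126533
w(1.62) ≈ 1.1265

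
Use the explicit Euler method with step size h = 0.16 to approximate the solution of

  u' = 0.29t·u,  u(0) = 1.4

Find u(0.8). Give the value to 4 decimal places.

1.5067

Euler: u_{n+1} = u_n + h·f(t_n, u_n).
t=0.000000, u=1.400000: f=0.000000 → u ← 1.400000 + 0.16·0.000000 = 1.400000
t=0.160000, u=1.400000: f=0.064960 → u ← 1.400000 + 0.16·0.064960 = 1.410394
t=0.320000, u=1.410394: f=0.130885 → u ← 1.410394 + 0.16·0.130885 = 1.431335
t=0.480000, u=1.431335: f=0.199242 → u ← 1.431335 + 0.16·0.199242 = 1.463214
t=0.640000, u=1.463214: f=0.271572 → u ← 1.463214 + 0.16·0.271572 = 1.506665
u(0.8) ≈ 1.5067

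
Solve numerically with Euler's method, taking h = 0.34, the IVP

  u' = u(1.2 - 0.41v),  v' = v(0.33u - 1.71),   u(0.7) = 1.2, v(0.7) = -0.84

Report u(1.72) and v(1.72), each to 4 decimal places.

Euler on (u,v): u_{n+1} = u_n + h·u', v_{n+1} = v_n + h·v'.
0.700000: (1.200000, -0.840000); f=(1.853280, 1.103760) → (1.830115, -0.464722)
1.040000: (1.830115, -0.464722); f=(2.544841, 0.514011) → (2.695361, -0.289958)
1.380000: (2.695361, -0.289958); f=(3.554865, 0.237919) → (3.904015, -0.209065)
(u(1.72), v(1.72)) ≈ (3.9040, -0.2091)

3.9040, -0.2091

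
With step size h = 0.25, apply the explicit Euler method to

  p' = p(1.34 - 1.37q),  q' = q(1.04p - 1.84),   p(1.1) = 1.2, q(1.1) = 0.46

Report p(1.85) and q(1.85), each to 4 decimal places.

2.0583, 0.3489

Euler on (p,q): p_{n+1} = p_n + h·p', q_{n+1} = q_n + h·q'.
1.100000: (1.200000, 0.460000); f=(0.851760, -0.272320) → (1.412940, 0.391920)
1.350000: (1.412940, 0.391920); f=(1.134689, -0.145223) → (1.696612, 0.355614)
1.600000: (1.696612, 0.355614); f=(1.446885, -0.026857) → (2.058334, 0.348900)
(p(1.85), q(1.85)) ≈ (2.0583, 0.3489)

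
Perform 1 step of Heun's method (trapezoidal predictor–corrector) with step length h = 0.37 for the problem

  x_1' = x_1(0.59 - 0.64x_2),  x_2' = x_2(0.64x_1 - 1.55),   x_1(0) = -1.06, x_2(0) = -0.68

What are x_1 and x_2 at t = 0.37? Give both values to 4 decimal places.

-1.4413, -0.3448

Heun on (x_1,x_2): k1 = f(t_n, state_n); k2 = f(t_n + h, state_n + h·k1); state_{n+1} = state_n + (h/2)·(k1 + k2).
0.000000: (-1.060000, -0.680000)
  k1 = (-1.086712, 1.515312)
  predictor → (-1.462083, -0.119335)
  k2 = (-0.974295, 0.296634)
  → (-1.441286, -0.344790)
(x_1(0.37), x_2(0.37)) ≈ (-1.4413, -0.3448)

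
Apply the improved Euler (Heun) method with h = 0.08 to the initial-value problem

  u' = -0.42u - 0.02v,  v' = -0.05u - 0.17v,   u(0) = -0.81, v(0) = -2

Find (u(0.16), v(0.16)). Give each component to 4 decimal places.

-0.7513, -1.9402

Heun on (u,v): k1 = f(x_n, state_n); k2 = f(x_n + h, state_n + h·k1); state_{n+1} = state_n + (h/2)·(k1 + k2).
0.000000: (-0.810000, -2.000000)
  k1 = (0.380200, 0.380500)
  predictor → (-0.779584, -1.969560)
  k2 = (0.366816, 0.373804)
  → (-0.780119, -1.969828)
0.080000: (-0.780119, -1.969828)
  k1 = (0.367047, 0.373877)
  predictor → (-0.750756, -1.939918)
  k2 = (0.354116, 0.367324)
  → (-0.751273, -1.940180)
(u(0.16), v(0.16)) ≈ (-0.7513, -1.9402)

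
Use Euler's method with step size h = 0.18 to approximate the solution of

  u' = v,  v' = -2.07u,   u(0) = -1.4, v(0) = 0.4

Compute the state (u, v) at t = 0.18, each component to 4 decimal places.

-1.3280, 0.9216

Euler on (u,v): u_{n+1} = u_n + h·u', v_{n+1} = v_n + h·v'.
0.000000: (-1.400000, 0.400000); f=(0.400000, 2.898000) → (-1.328000, 0.921640)
(u(0.18), v(0.18)) ≈ (-1.3280, 0.9216)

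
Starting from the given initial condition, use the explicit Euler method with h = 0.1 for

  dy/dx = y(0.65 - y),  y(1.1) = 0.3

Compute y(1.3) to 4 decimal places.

0.3210

Euler: y_{n+1} = y_n + h·f(x_n, y_n).
x=1.100000, y=0.300000: f=0.105000 → y ← 0.300000 + 0.1·0.105000 = 0.310500
x=1.200000, y=0.310500: f=0.105415 → y ← 0.310500 + 0.1·0.105415 = 0.321041
y(1.3) ≈ 0.3210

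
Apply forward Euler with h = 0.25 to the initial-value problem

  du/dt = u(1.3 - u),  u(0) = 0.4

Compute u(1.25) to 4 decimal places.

Euler: u_{n+1} = u_n + h·f(t_n, u_n).
t=0.000000, u=0.400000: f=0.360000 → u ← 0.400000 + 0.25·0.360000 = 0.490000
t=0.250000, u=0.490000: f=0.396900 → u ← 0.490000 + 0.25·0.396900 = 0.589225
t=0.500000, u=0.589225: f=0.418806 → u ← 0.589225 + 0.25·0.418806 = 0.693927
t=0.750000, u=0.693927: f=0.420570 → u ← 0.693927 + 0.25·0.420570 = 0.799069
t=1.000000, u=0.799069: f=0.400278 → u ← 0.799069 + 0.25·0.400278 = 0.899139
u(1.25) ≈ 0.8991

0.8991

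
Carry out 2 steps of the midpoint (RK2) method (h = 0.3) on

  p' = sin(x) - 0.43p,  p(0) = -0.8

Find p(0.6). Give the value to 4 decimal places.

Midpoint: k1 = f(x_n, p_n); k2 = f(x_n + h/2, p_n + (h/2)·k1); p_{n+1} = p_n + h·k2.
x=0.000000, p=-0.800000:
  k1 = f(0.000000, -0.800000) = 0.344000
  k2 = f(0.150000, -0.748400) = 0.471250
  p ← -0.800000 + 0.3·0.471250 = -0.658625
x=0.300000, p=-0.658625:
  k1 = f(0.300000, -0.658625) = 0.578729
  k2 = f(0.450000, -0.571816) = 0.680846
  p ← -0.658625 + 0.3·0.680846 = -0.454371
p(0.6) ≈ -0.4544

-0.4544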